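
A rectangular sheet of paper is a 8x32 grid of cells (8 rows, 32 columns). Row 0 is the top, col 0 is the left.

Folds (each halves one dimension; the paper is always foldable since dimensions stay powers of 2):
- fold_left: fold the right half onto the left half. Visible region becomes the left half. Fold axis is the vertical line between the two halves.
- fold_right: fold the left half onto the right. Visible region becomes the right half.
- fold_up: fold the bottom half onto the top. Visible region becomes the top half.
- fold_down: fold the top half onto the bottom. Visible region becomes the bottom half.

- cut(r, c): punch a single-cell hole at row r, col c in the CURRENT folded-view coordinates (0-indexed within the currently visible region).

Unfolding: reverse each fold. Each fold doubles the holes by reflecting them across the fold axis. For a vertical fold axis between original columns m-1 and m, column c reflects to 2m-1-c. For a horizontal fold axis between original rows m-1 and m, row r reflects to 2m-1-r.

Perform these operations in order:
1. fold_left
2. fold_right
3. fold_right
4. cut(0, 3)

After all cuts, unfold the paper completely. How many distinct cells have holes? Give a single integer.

Answer: 8

Derivation:
Op 1 fold_left: fold axis v@16; visible region now rows[0,8) x cols[0,16) = 8x16
Op 2 fold_right: fold axis v@8; visible region now rows[0,8) x cols[8,16) = 8x8
Op 3 fold_right: fold axis v@12; visible region now rows[0,8) x cols[12,16) = 8x4
Op 4 cut(0, 3): punch at orig (0,15); cuts so far [(0, 15)]; region rows[0,8) x cols[12,16) = 8x4
Unfold 1 (reflect across v@12): 2 holes -> [(0, 8), (0, 15)]
Unfold 2 (reflect across v@8): 4 holes -> [(0, 0), (0, 7), (0, 8), (0, 15)]
Unfold 3 (reflect across v@16): 8 holes -> [(0, 0), (0, 7), (0, 8), (0, 15), (0, 16), (0, 23), (0, 24), (0, 31)]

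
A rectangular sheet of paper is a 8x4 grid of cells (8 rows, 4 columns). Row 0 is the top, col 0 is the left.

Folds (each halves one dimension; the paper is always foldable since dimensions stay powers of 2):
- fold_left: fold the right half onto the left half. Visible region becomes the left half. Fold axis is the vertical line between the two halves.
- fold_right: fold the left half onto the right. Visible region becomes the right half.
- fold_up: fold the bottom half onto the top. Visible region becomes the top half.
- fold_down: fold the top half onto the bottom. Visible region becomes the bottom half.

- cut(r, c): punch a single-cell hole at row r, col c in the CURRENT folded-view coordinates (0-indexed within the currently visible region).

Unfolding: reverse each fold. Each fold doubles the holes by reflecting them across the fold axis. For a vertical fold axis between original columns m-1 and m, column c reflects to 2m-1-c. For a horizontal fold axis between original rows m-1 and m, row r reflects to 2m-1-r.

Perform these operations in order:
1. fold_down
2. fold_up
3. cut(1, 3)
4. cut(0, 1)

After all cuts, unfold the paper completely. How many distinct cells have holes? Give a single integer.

Op 1 fold_down: fold axis h@4; visible region now rows[4,8) x cols[0,4) = 4x4
Op 2 fold_up: fold axis h@6; visible region now rows[4,6) x cols[0,4) = 2x4
Op 3 cut(1, 3): punch at orig (5,3); cuts so far [(5, 3)]; region rows[4,6) x cols[0,4) = 2x4
Op 4 cut(0, 1): punch at orig (4,1); cuts so far [(4, 1), (5, 3)]; region rows[4,6) x cols[0,4) = 2x4
Unfold 1 (reflect across h@6): 4 holes -> [(4, 1), (5, 3), (6, 3), (7, 1)]
Unfold 2 (reflect across h@4): 8 holes -> [(0, 1), (1, 3), (2, 3), (3, 1), (4, 1), (5, 3), (6, 3), (7, 1)]

Answer: 8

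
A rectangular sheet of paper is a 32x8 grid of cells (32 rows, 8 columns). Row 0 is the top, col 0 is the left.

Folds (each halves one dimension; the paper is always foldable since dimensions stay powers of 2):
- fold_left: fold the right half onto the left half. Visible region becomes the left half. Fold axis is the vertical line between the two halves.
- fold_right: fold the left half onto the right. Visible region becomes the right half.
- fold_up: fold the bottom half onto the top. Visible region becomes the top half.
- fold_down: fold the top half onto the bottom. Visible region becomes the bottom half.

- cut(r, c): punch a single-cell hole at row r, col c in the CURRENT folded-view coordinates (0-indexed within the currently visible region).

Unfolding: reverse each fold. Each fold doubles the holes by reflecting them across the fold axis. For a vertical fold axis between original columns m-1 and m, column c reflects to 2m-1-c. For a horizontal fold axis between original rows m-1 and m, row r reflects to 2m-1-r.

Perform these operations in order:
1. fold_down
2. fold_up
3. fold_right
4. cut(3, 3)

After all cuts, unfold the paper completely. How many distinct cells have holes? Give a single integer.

Answer: 8

Derivation:
Op 1 fold_down: fold axis h@16; visible region now rows[16,32) x cols[0,8) = 16x8
Op 2 fold_up: fold axis h@24; visible region now rows[16,24) x cols[0,8) = 8x8
Op 3 fold_right: fold axis v@4; visible region now rows[16,24) x cols[4,8) = 8x4
Op 4 cut(3, 3): punch at orig (19,7); cuts so far [(19, 7)]; region rows[16,24) x cols[4,8) = 8x4
Unfold 1 (reflect across v@4): 2 holes -> [(19, 0), (19, 7)]
Unfold 2 (reflect across h@24): 4 holes -> [(19, 0), (19, 7), (28, 0), (28, 7)]
Unfold 3 (reflect across h@16): 8 holes -> [(3, 0), (3, 7), (12, 0), (12, 7), (19, 0), (19, 7), (28, 0), (28, 7)]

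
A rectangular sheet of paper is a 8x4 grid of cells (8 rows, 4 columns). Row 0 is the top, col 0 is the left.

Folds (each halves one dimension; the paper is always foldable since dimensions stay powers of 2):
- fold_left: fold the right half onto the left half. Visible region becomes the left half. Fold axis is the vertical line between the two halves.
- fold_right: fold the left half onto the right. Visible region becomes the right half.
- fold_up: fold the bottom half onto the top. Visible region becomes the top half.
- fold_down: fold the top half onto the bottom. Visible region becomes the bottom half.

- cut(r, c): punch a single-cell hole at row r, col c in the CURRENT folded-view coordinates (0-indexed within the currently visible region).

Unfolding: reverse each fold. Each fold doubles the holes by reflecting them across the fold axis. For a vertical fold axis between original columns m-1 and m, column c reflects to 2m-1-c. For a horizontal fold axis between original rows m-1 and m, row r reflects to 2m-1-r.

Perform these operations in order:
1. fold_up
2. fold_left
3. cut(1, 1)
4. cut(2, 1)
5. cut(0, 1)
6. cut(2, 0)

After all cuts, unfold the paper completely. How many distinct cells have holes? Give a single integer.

Op 1 fold_up: fold axis h@4; visible region now rows[0,4) x cols[0,4) = 4x4
Op 2 fold_left: fold axis v@2; visible region now rows[0,4) x cols[0,2) = 4x2
Op 3 cut(1, 1): punch at orig (1,1); cuts so far [(1, 1)]; region rows[0,4) x cols[0,2) = 4x2
Op 4 cut(2, 1): punch at orig (2,1); cuts so far [(1, 1), (2, 1)]; region rows[0,4) x cols[0,2) = 4x2
Op 5 cut(0, 1): punch at orig (0,1); cuts so far [(0, 1), (1, 1), (2, 1)]; region rows[0,4) x cols[0,2) = 4x2
Op 6 cut(2, 0): punch at orig (2,0); cuts so far [(0, 1), (1, 1), (2, 0), (2, 1)]; region rows[0,4) x cols[0,2) = 4x2
Unfold 1 (reflect across v@2): 8 holes -> [(0, 1), (0, 2), (1, 1), (1, 2), (2, 0), (2, 1), (2, 2), (2, 3)]
Unfold 2 (reflect across h@4): 16 holes -> [(0, 1), (0, 2), (1, 1), (1, 2), (2, 0), (2, 1), (2, 2), (2, 3), (5, 0), (5, 1), (5, 2), (5, 3), (6, 1), (6, 2), (7, 1), (7, 2)]

Answer: 16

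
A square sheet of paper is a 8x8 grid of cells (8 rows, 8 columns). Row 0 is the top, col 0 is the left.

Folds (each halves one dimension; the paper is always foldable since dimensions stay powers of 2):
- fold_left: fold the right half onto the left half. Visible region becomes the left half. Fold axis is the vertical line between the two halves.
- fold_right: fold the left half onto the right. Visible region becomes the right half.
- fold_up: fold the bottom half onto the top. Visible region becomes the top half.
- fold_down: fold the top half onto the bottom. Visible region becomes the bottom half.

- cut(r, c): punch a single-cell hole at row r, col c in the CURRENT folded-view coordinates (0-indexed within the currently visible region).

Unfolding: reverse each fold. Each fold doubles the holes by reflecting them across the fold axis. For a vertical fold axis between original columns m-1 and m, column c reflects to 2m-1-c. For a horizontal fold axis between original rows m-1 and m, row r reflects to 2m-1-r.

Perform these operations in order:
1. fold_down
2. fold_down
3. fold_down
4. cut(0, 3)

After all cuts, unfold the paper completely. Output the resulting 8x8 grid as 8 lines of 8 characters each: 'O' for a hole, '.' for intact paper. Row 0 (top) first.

Answer: ...O....
...O....
...O....
...O....
...O....
...O....
...O....
...O....

Derivation:
Op 1 fold_down: fold axis h@4; visible region now rows[4,8) x cols[0,8) = 4x8
Op 2 fold_down: fold axis h@6; visible region now rows[6,8) x cols[0,8) = 2x8
Op 3 fold_down: fold axis h@7; visible region now rows[7,8) x cols[0,8) = 1x8
Op 4 cut(0, 3): punch at orig (7,3); cuts so far [(7, 3)]; region rows[7,8) x cols[0,8) = 1x8
Unfold 1 (reflect across h@7): 2 holes -> [(6, 3), (7, 3)]
Unfold 2 (reflect across h@6): 4 holes -> [(4, 3), (5, 3), (6, 3), (7, 3)]
Unfold 3 (reflect across h@4): 8 holes -> [(0, 3), (1, 3), (2, 3), (3, 3), (4, 3), (5, 3), (6, 3), (7, 3)]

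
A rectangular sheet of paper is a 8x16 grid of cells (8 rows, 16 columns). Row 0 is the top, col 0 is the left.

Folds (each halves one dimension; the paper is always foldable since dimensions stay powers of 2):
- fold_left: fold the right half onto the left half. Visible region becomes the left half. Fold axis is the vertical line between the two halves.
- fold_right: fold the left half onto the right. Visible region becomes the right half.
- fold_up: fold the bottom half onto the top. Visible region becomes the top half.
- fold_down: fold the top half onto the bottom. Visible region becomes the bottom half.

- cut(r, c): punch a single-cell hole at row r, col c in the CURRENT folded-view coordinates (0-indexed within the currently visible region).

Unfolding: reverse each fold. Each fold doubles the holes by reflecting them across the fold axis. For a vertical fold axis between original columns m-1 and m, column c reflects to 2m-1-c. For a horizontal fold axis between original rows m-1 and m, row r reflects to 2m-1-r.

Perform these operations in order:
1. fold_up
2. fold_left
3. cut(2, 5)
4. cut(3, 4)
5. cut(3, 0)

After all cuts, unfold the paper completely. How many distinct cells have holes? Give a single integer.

Answer: 12

Derivation:
Op 1 fold_up: fold axis h@4; visible region now rows[0,4) x cols[0,16) = 4x16
Op 2 fold_left: fold axis v@8; visible region now rows[0,4) x cols[0,8) = 4x8
Op 3 cut(2, 5): punch at orig (2,5); cuts so far [(2, 5)]; region rows[0,4) x cols[0,8) = 4x8
Op 4 cut(3, 4): punch at orig (3,4); cuts so far [(2, 5), (3, 4)]; region rows[0,4) x cols[0,8) = 4x8
Op 5 cut(3, 0): punch at orig (3,0); cuts so far [(2, 5), (3, 0), (3, 4)]; region rows[0,4) x cols[0,8) = 4x8
Unfold 1 (reflect across v@8): 6 holes -> [(2, 5), (2, 10), (3, 0), (3, 4), (3, 11), (3, 15)]
Unfold 2 (reflect across h@4): 12 holes -> [(2, 5), (2, 10), (3, 0), (3, 4), (3, 11), (3, 15), (4, 0), (4, 4), (4, 11), (4, 15), (5, 5), (5, 10)]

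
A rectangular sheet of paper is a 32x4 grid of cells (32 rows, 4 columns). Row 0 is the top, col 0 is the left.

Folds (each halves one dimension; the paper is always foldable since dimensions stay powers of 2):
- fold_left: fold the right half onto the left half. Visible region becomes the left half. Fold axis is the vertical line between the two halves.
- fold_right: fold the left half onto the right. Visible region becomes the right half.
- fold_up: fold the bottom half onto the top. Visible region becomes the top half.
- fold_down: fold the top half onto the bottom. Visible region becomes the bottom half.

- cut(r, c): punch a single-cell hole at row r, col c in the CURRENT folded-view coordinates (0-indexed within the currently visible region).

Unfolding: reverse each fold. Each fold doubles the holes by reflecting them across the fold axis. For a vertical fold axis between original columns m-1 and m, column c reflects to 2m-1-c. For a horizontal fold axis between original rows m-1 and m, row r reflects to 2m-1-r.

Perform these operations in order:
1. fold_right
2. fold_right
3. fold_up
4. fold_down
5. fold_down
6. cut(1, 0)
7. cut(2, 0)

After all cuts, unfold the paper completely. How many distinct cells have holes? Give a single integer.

Op 1 fold_right: fold axis v@2; visible region now rows[0,32) x cols[2,4) = 32x2
Op 2 fold_right: fold axis v@3; visible region now rows[0,32) x cols[3,4) = 32x1
Op 3 fold_up: fold axis h@16; visible region now rows[0,16) x cols[3,4) = 16x1
Op 4 fold_down: fold axis h@8; visible region now rows[8,16) x cols[3,4) = 8x1
Op 5 fold_down: fold axis h@12; visible region now rows[12,16) x cols[3,4) = 4x1
Op 6 cut(1, 0): punch at orig (13,3); cuts so far [(13, 3)]; region rows[12,16) x cols[3,4) = 4x1
Op 7 cut(2, 0): punch at orig (14,3); cuts so far [(13, 3), (14, 3)]; region rows[12,16) x cols[3,4) = 4x1
Unfold 1 (reflect across h@12): 4 holes -> [(9, 3), (10, 3), (13, 3), (14, 3)]
Unfold 2 (reflect across h@8): 8 holes -> [(1, 3), (2, 3), (5, 3), (6, 3), (9, 3), (10, 3), (13, 3), (14, 3)]
Unfold 3 (reflect across h@16): 16 holes -> [(1, 3), (2, 3), (5, 3), (6, 3), (9, 3), (10, 3), (13, 3), (14, 3), (17, 3), (18, 3), (21, 3), (22, 3), (25, 3), (26, 3), (29, 3), (30, 3)]
Unfold 4 (reflect across v@3): 32 holes -> [(1, 2), (1, 3), (2, 2), (2, 3), (5, 2), (5, 3), (6, 2), (6, 3), (9, 2), (9, 3), (10, 2), (10, 3), (13, 2), (13, 3), (14, 2), (14, 3), (17, 2), (17, 3), (18, 2), (18, 3), (21, 2), (21, 3), (22, 2), (22, 3), (25, 2), (25, 3), (26, 2), (26, 3), (29, 2), (29, 3), (30, 2), (30, 3)]
Unfold 5 (reflect across v@2): 64 holes -> [(1, 0), (1, 1), (1, 2), (1, 3), (2, 0), (2, 1), (2, 2), (2, 3), (5, 0), (5, 1), (5, 2), (5, 3), (6, 0), (6, 1), (6, 2), (6, 3), (9, 0), (9, 1), (9, 2), (9, 3), (10, 0), (10, 1), (10, 2), (10, 3), (13, 0), (13, 1), (13, 2), (13, 3), (14, 0), (14, 1), (14, 2), (14, 3), (17, 0), (17, 1), (17, 2), (17, 3), (18, 0), (18, 1), (18, 2), (18, 3), (21, 0), (21, 1), (21, 2), (21, 3), (22, 0), (22, 1), (22, 2), (22, 3), (25, 0), (25, 1), (25, 2), (25, 3), (26, 0), (26, 1), (26, 2), (26, 3), (29, 0), (29, 1), (29, 2), (29, 3), (30, 0), (30, 1), (30, 2), (30, 3)]

Answer: 64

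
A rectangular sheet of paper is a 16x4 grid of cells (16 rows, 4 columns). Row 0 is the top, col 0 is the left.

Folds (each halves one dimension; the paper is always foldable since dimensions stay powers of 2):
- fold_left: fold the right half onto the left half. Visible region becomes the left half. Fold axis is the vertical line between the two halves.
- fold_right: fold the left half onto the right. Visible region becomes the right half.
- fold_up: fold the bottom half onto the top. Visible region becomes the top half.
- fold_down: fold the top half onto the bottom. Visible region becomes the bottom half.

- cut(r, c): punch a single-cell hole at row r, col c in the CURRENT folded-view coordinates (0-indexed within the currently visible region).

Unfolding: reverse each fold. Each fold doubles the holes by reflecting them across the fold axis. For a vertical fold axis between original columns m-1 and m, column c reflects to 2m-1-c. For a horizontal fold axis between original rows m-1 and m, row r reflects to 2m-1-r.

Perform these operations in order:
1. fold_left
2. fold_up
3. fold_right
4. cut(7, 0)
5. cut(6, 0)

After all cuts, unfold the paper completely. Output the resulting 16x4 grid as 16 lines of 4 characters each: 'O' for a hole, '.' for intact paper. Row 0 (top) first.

Op 1 fold_left: fold axis v@2; visible region now rows[0,16) x cols[0,2) = 16x2
Op 2 fold_up: fold axis h@8; visible region now rows[0,8) x cols[0,2) = 8x2
Op 3 fold_right: fold axis v@1; visible region now rows[0,8) x cols[1,2) = 8x1
Op 4 cut(7, 0): punch at orig (7,1); cuts so far [(7, 1)]; region rows[0,8) x cols[1,2) = 8x1
Op 5 cut(6, 0): punch at orig (6,1); cuts so far [(6, 1), (7, 1)]; region rows[0,8) x cols[1,2) = 8x1
Unfold 1 (reflect across v@1): 4 holes -> [(6, 0), (6, 1), (7, 0), (7, 1)]
Unfold 2 (reflect across h@8): 8 holes -> [(6, 0), (6, 1), (7, 0), (7, 1), (8, 0), (8, 1), (9, 0), (9, 1)]
Unfold 3 (reflect across v@2): 16 holes -> [(6, 0), (6, 1), (6, 2), (6, 3), (7, 0), (7, 1), (7, 2), (7, 3), (8, 0), (8, 1), (8, 2), (8, 3), (9, 0), (9, 1), (9, 2), (9, 3)]

Answer: ....
....
....
....
....
....
OOOO
OOOO
OOOO
OOOO
....
....
....
....
....
....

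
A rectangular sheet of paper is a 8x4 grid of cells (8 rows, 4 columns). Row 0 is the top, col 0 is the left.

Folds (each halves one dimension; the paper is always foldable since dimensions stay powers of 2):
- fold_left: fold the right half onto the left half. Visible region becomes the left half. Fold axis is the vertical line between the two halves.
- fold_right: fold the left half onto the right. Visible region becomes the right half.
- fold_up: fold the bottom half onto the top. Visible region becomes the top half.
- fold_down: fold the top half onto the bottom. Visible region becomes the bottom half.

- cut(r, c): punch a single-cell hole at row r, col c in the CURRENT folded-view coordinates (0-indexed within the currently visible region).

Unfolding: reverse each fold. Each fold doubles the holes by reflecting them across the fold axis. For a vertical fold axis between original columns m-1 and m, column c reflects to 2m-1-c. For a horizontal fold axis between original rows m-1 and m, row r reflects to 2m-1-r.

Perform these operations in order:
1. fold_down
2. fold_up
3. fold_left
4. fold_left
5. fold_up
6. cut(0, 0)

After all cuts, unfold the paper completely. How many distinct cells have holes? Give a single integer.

Op 1 fold_down: fold axis h@4; visible region now rows[4,8) x cols[0,4) = 4x4
Op 2 fold_up: fold axis h@6; visible region now rows[4,6) x cols[0,4) = 2x4
Op 3 fold_left: fold axis v@2; visible region now rows[4,6) x cols[0,2) = 2x2
Op 4 fold_left: fold axis v@1; visible region now rows[4,6) x cols[0,1) = 2x1
Op 5 fold_up: fold axis h@5; visible region now rows[4,5) x cols[0,1) = 1x1
Op 6 cut(0, 0): punch at orig (4,0); cuts so far [(4, 0)]; region rows[4,5) x cols[0,1) = 1x1
Unfold 1 (reflect across h@5): 2 holes -> [(4, 0), (5, 0)]
Unfold 2 (reflect across v@1): 4 holes -> [(4, 0), (4, 1), (5, 0), (5, 1)]
Unfold 3 (reflect across v@2): 8 holes -> [(4, 0), (4, 1), (4, 2), (4, 3), (5, 0), (5, 1), (5, 2), (5, 3)]
Unfold 4 (reflect across h@6): 16 holes -> [(4, 0), (4, 1), (4, 2), (4, 3), (5, 0), (5, 1), (5, 2), (5, 3), (6, 0), (6, 1), (6, 2), (6, 3), (7, 0), (7, 1), (7, 2), (7, 3)]
Unfold 5 (reflect across h@4): 32 holes -> [(0, 0), (0, 1), (0, 2), (0, 3), (1, 0), (1, 1), (1, 2), (1, 3), (2, 0), (2, 1), (2, 2), (2, 3), (3, 0), (3, 1), (3, 2), (3, 3), (4, 0), (4, 1), (4, 2), (4, 3), (5, 0), (5, 1), (5, 2), (5, 3), (6, 0), (6, 1), (6, 2), (6, 3), (7, 0), (7, 1), (7, 2), (7, 3)]

Answer: 32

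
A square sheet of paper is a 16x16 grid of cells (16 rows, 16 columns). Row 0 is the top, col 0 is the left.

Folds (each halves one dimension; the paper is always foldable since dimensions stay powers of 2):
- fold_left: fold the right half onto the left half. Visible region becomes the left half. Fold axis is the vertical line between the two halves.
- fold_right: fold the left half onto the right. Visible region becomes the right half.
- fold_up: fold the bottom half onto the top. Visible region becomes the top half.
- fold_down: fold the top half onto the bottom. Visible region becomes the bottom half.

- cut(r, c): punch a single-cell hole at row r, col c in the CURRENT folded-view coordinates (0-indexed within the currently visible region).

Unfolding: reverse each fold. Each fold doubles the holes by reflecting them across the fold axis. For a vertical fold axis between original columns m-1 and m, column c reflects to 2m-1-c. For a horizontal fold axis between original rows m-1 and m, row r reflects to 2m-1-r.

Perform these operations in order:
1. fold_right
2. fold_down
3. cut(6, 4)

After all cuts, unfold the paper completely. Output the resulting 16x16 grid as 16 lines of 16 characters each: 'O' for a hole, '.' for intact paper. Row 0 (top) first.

Op 1 fold_right: fold axis v@8; visible region now rows[0,16) x cols[8,16) = 16x8
Op 2 fold_down: fold axis h@8; visible region now rows[8,16) x cols[8,16) = 8x8
Op 3 cut(6, 4): punch at orig (14,12); cuts so far [(14, 12)]; region rows[8,16) x cols[8,16) = 8x8
Unfold 1 (reflect across h@8): 2 holes -> [(1, 12), (14, 12)]
Unfold 2 (reflect across v@8): 4 holes -> [(1, 3), (1, 12), (14, 3), (14, 12)]

Answer: ................
...O........O...
................
................
................
................
................
................
................
................
................
................
................
................
...O........O...
................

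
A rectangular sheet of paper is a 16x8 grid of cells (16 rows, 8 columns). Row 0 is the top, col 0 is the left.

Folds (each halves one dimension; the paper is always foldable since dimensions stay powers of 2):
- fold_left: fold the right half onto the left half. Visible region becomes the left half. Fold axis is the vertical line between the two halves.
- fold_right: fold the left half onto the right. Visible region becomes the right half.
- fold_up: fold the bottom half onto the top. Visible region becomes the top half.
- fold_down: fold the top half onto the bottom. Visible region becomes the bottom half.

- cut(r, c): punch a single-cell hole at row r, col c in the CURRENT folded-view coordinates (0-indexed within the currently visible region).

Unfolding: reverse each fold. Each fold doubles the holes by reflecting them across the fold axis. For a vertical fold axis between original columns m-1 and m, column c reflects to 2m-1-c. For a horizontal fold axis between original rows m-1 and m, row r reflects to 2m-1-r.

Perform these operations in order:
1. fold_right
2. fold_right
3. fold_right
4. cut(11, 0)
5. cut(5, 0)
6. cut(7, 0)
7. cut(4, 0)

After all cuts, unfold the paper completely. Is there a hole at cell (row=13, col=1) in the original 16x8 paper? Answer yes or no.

Op 1 fold_right: fold axis v@4; visible region now rows[0,16) x cols[4,8) = 16x4
Op 2 fold_right: fold axis v@6; visible region now rows[0,16) x cols[6,8) = 16x2
Op 3 fold_right: fold axis v@7; visible region now rows[0,16) x cols[7,8) = 16x1
Op 4 cut(11, 0): punch at orig (11,7); cuts so far [(11, 7)]; region rows[0,16) x cols[7,8) = 16x1
Op 5 cut(5, 0): punch at orig (5,7); cuts so far [(5, 7), (11, 7)]; region rows[0,16) x cols[7,8) = 16x1
Op 6 cut(7, 0): punch at orig (7,7); cuts so far [(5, 7), (7, 7), (11, 7)]; region rows[0,16) x cols[7,8) = 16x1
Op 7 cut(4, 0): punch at orig (4,7); cuts so far [(4, 7), (5, 7), (7, 7), (11, 7)]; region rows[0,16) x cols[7,8) = 16x1
Unfold 1 (reflect across v@7): 8 holes -> [(4, 6), (4, 7), (5, 6), (5, 7), (7, 6), (7, 7), (11, 6), (11, 7)]
Unfold 2 (reflect across v@6): 16 holes -> [(4, 4), (4, 5), (4, 6), (4, 7), (5, 4), (5, 5), (5, 6), (5, 7), (7, 4), (7, 5), (7, 6), (7, 7), (11, 4), (11, 5), (11, 6), (11, 7)]
Unfold 3 (reflect across v@4): 32 holes -> [(4, 0), (4, 1), (4, 2), (4, 3), (4, 4), (4, 5), (4, 6), (4, 7), (5, 0), (5, 1), (5, 2), (5, 3), (5, 4), (5, 5), (5, 6), (5, 7), (7, 0), (7, 1), (7, 2), (7, 3), (7, 4), (7, 5), (7, 6), (7, 7), (11, 0), (11, 1), (11, 2), (11, 3), (11, 4), (11, 5), (11, 6), (11, 7)]
Holes: [(4, 0), (4, 1), (4, 2), (4, 3), (4, 4), (4, 5), (4, 6), (4, 7), (5, 0), (5, 1), (5, 2), (5, 3), (5, 4), (5, 5), (5, 6), (5, 7), (7, 0), (7, 1), (7, 2), (7, 3), (7, 4), (7, 5), (7, 6), (7, 7), (11, 0), (11, 1), (11, 2), (11, 3), (11, 4), (11, 5), (11, 6), (11, 7)]

Answer: no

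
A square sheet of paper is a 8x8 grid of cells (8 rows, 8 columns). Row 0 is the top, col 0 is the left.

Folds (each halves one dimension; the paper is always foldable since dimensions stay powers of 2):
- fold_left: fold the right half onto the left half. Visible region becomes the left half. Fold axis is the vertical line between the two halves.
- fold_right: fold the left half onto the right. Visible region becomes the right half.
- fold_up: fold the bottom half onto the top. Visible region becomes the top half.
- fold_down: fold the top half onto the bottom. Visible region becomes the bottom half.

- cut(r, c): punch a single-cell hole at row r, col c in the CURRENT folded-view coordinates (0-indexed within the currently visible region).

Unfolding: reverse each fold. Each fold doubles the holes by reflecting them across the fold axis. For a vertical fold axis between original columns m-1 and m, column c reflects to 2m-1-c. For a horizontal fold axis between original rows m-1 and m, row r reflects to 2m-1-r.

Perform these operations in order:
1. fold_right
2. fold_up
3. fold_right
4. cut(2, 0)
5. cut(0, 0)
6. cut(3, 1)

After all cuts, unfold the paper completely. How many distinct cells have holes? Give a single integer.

Answer: 24

Derivation:
Op 1 fold_right: fold axis v@4; visible region now rows[0,8) x cols[4,8) = 8x4
Op 2 fold_up: fold axis h@4; visible region now rows[0,4) x cols[4,8) = 4x4
Op 3 fold_right: fold axis v@6; visible region now rows[0,4) x cols[6,8) = 4x2
Op 4 cut(2, 0): punch at orig (2,6); cuts so far [(2, 6)]; region rows[0,4) x cols[6,8) = 4x2
Op 5 cut(0, 0): punch at orig (0,6); cuts so far [(0, 6), (2, 6)]; region rows[0,4) x cols[6,8) = 4x2
Op 6 cut(3, 1): punch at orig (3,7); cuts so far [(0, 6), (2, 6), (3, 7)]; region rows[0,4) x cols[6,8) = 4x2
Unfold 1 (reflect across v@6): 6 holes -> [(0, 5), (0, 6), (2, 5), (2, 6), (3, 4), (3, 7)]
Unfold 2 (reflect across h@4): 12 holes -> [(0, 5), (0, 6), (2, 5), (2, 6), (3, 4), (3, 7), (4, 4), (4, 7), (5, 5), (5, 6), (7, 5), (7, 6)]
Unfold 3 (reflect across v@4): 24 holes -> [(0, 1), (0, 2), (0, 5), (0, 6), (2, 1), (2, 2), (2, 5), (2, 6), (3, 0), (3, 3), (3, 4), (3, 7), (4, 0), (4, 3), (4, 4), (4, 7), (5, 1), (5, 2), (5, 5), (5, 6), (7, 1), (7, 2), (7, 5), (7, 6)]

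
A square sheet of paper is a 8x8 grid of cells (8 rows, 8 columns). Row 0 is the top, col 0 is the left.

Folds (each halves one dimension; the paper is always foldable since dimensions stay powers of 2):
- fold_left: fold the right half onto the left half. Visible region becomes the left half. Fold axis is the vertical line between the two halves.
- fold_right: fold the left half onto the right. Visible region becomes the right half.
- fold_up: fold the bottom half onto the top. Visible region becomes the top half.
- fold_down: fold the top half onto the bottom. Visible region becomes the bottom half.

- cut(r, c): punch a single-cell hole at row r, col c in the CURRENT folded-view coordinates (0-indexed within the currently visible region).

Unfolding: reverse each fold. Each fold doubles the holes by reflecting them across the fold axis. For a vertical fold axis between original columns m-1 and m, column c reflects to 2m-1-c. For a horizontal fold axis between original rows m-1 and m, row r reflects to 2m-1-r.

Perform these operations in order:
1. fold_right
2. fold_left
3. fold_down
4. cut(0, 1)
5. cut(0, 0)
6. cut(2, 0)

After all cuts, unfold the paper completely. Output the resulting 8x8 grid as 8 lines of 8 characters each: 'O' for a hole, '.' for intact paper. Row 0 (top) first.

Op 1 fold_right: fold axis v@4; visible region now rows[0,8) x cols[4,8) = 8x4
Op 2 fold_left: fold axis v@6; visible region now rows[0,8) x cols[4,6) = 8x2
Op 3 fold_down: fold axis h@4; visible region now rows[4,8) x cols[4,6) = 4x2
Op 4 cut(0, 1): punch at orig (4,5); cuts so far [(4, 5)]; region rows[4,8) x cols[4,6) = 4x2
Op 5 cut(0, 0): punch at orig (4,4); cuts so far [(4, 4), (4, 5)]; region rows[4,8) x cols[4,6) = 4x2
Op 6 cut(2, 0): punch at orig (6,4); cuts so far [(4, 4), (4, 5), (6, 4)]; region rows[4,8) x cols[4,6) = 4x2
Unfold 1 (reflect across h@4): 6 holes -> [(1, 4), (3, 4), (3, 5), (4, 4), (4, 5), (6, 4)]
Unfold 2 (reflect across v@6): 12 holes -> [(1, 4), (1, 7), (3, 4), (3, 5), (3, 6), (3, 7), (4, 4), (4, 5), (4, 6), (4, 7), (6, 4), (6, 7)]
Unfold 3 (reflect across v@4): 24 holes -> [(1, 0), (1, 3), (1, 4), (1, 7), (3, 0), (3, 1), (3, 2), (3, 3), (3, 4), (3, 5), (3, 6), (3, 7), (4, 0), (4, 1), (4, 2), (4, 3), (4, 4), (4, 5), (4, 6), (4, 7), (6, 0), (6, 3), (6, 4), (6, 7)]

Answer: ........
O..OO..O
........
OOOOOOOO
OOOOOOOO
........
O..OO..O
........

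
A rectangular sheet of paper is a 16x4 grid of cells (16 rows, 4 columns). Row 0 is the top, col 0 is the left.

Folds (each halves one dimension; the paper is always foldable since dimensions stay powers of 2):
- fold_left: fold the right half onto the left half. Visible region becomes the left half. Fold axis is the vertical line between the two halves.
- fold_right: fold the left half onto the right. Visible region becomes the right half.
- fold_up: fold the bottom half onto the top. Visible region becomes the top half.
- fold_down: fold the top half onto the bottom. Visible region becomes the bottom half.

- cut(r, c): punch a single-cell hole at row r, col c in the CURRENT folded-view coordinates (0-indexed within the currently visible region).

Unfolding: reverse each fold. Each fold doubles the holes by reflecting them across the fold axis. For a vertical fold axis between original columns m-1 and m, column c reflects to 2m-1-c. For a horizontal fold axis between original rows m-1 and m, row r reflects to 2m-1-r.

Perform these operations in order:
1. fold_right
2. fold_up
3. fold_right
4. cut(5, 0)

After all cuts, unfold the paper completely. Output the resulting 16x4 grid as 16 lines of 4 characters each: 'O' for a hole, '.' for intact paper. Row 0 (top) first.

Op 1 fold_right: fold axis v@2; visible region now rows[0,16) x cols[2,4) = 16x2
Op 2 fold_up: fold axis h@8; visible region now rows[0,8) x cols[2,4) = 8x2
Op 3 fold_right: fold axis v@3; visible region now rows[0,8) x cols[3,4) = 8x1
Op 4 cut(5, 0): punch at orig (5,3); cuts so far [(5, 3)]; region rows[0,8) x cols[3,4) = 8x1
Unfold 1 (reflect across v@3): 2 holes -> [(5, 2), (5, 3)]
Unfold 2 (reflect across h@8): 4 holes -> [(5, 2), (5, 3), (10, 2), (10, 3)]
Unfold 3 (reflect across v@2): 8 holes -> [(5, 0), (5, 1), (5, 2), (5, 3), (10, 0), (10, 1), (10, 2), (10, 3)]

Answer: ....
....
....
....
....
OOOO
....
....
....
....
OOOO
....
....
....
....
....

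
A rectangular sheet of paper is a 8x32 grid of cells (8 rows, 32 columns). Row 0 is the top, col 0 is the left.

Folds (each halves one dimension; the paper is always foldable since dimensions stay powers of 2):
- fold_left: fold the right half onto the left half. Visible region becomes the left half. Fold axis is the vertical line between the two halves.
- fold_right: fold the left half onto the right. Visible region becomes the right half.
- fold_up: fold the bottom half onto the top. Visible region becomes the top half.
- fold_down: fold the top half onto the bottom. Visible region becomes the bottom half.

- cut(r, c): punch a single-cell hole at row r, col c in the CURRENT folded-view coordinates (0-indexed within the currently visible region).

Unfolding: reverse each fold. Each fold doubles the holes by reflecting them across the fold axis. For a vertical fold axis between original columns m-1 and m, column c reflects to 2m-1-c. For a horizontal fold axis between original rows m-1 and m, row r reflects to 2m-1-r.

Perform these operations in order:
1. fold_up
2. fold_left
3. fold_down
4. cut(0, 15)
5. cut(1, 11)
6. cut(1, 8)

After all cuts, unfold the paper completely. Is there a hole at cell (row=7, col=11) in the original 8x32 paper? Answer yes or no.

Op 1 fold_up: fold axis h@4; visible region now rows[0,4) x cols[0,32) = 4x32
Op 2 fold_left: fold axis v@16; visible region now rows[0,4) x cols[0,16) = 4x16
Op 3 fold_down: fold axis h@2; visible region now rows[2,4) x cols[0,16) = 2x16
Op 4 cut(0, 15): punch at orig (2,15); cuts so far [(2, 15)]; region rows[2,4) x cols[0,16) = 2x16
Op 5 cut(1, 11): punch at orig (3,11); cuts so far [(2, 15), (3, 11)]; region rows[2,4) x cols[0,16) = 2x16
Op 6 cut(1, 8): punch at orig (3,8); cuts so far [(2, 15), (3, 8), (3, 11)]; region rows[2,4) x cols[0,16) = 2x16
Unfold 1 (reflect across h@2): 6 holes -> [(0, 8), (0, 11), (1, 15), (2, 15), (3, 8), (3, 11)]
Unfold 2 (reflect across v@16): 12 holes -> [(0, 8), (0, 11), (0, 20), (0, 23), (1, 15), (1, 16), (2, 15), (2, 16), (3, 8), (3, 11), (3, 20), (3, 23)]
Unfold 3 (reflect across h@4): 24 holes -> [(0, 8), (0, 11), (0, 20), (0, 23), (1, 15), (1, 16), (2, 15), (2, 16), (3, 8), (3, 11), (3, 20), (3, 23), (4, 8), (4, 11), (4, 20), (4, 23), (5, 15), (5, 16), (6, 15), (6, 16), (7, 8), (7, 11), (7, 20), (7, 23)]
Holes: [(0, 8), (0, 11), (0, 20), (0, 23), (1, 15), (1, 16), (2, 15), (2, 16), (3, 8), (3, 11), (3, 20), (3, 23), (4, 8), (4, 11), (4, 20), (4, 23), (5, 15), (5, 16), (6, 15), (6, 16), (7, 8), (7, 11), (7, 20), (7, 23)]

Answer: yes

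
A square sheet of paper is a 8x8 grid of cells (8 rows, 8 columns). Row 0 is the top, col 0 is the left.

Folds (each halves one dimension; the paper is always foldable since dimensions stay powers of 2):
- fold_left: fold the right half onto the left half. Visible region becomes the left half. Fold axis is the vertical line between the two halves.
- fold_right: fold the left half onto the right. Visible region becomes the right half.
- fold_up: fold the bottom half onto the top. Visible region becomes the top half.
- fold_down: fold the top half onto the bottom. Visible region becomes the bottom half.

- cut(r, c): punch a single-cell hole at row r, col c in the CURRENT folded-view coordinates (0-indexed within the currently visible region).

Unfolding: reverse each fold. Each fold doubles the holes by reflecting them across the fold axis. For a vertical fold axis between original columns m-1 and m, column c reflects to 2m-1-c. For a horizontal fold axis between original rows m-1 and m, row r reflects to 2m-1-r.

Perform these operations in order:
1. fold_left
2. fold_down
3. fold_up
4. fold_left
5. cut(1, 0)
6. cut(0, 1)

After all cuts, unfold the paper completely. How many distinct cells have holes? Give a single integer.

Answer: 32

Derivation:
Op 1 fold_left: fold axis v@4; visible region now rows[0,8) x cols[0,4) = 8x4
Op 2 fold_down: fold axis h@4; visible region now rows[4,8) x cols[0,4) = 4x4
Op 3 fold_up: fold axis h@6; visible region now rows[4,6) x cols[0,4) = 2x4
Op 4 fold_left: fold axis v@2; visible region now rows[4,6) x cols[0,2) = 2x2
Op 5 cut(1, 0): punch at orig (5,0); cuts so far [(5, 0)]; region rows[4,6) x cols[0,2) = 2x2
Op 6 cut(0, 1): punch at orig (4,1); cuts so far [(4, 1), (5, 0)]; region rows[4,6) x cols[0,2) = 2x2
Unfold 1 (reflect across v@2): 4 holes -> [(4, 1), (4, 2), (5, 0), (5, 3)]
Unfold 2 (reflect across h@6): 8 holes -> [(4, 1), (4, 2), (5, 0), (5, 3), (6, 0), (6, 3), (7, 1), (7, 2)]
Unfold 3 (reflect across h@4): 16 holes -> [(0, 1), (0, 2), (1, 0), (1, 3), (2, 0), (2, 3), (3, 1), (3, 2), (4, 1), (4, 2), (5, 0), (5, 3), (6, 0), (6, 3), (7, 1), (7, 2)]
Unfold 4 (reflect across v@4): 32 holes -> [(0, 1), (0, 2), (0, 5), (0, 6), (1, 0), (1, 3), (1, 4), (1, 7), (2, 0), (2, 3), (2, 4), (2, 7), (3, 1), (3, 2), (3, 5), (3, 6), (4, 1), (4, 2), (4, 5), (4, 6), (5, 0), (5, 3), (5, 4), (5, 7), (6, 0), (6, 3), (6, 4), (6, 7), (7, 1), (7, 2), (7, 5), (7, 6)]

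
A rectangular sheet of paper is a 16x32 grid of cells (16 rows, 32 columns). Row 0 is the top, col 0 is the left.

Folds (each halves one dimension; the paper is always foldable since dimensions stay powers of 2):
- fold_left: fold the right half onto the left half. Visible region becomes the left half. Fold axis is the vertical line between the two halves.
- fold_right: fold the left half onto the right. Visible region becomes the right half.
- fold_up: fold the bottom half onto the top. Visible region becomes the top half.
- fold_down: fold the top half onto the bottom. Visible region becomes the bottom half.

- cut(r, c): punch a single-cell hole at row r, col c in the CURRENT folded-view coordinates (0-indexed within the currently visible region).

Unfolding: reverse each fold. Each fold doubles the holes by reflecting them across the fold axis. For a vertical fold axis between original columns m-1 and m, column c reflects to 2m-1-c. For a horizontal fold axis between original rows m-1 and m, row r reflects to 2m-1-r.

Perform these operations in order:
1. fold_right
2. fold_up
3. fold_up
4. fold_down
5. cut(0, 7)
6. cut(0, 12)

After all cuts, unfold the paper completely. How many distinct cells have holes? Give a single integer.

Answer: 32

Derivation:
Op 1 fold_right: fold axis v@16; visible region now rows[0,16) x cols[16,32) = 16x16
Op 2 fold_up: fold axis h@8; visible region now rows[0,8) x cols[16,32) = 8x16
Op 3 fold_up: fold axis h@4; visible region now rows[0,4) x cols[16,32) = 4x16
Op 4 fold_down: fold axis h@2; visible region now rows[2,4) x cols[16,32) = 2x16
Op 5 cut(0, 7): punch at orig (2,23); cuts so far [(2, 23)]; region rows[2,4) x cols[16,32) = 2x16
Op 6 cut(0, 12): punch at orig (2,28); cuts so far [(2, 23), (2, 28)]; region rows[2,4) x cols[16,32) = 2x16
Unfold 1 (reflect across h@2): 4 holes -> [(1, 23), (1, 28), (2, 23), (2, 28)]
Unfold 2 (reflect across h@4): 8 holes -> [(1, 23), (1, 28), (2, 23), (2, 28), (5, 23), (5, 28), (6, 23), (6, 28)]
Unfold 3 (reflect across h@8): 16 holes -> [(1, 23), (1, 28), (2, 23), (2, 28), (5, 23), (5, 28), (6, 23), (6, 28), (9, 23), (9, 28), (10, 23), (10, 28), (13, 23), (13, 28), (14, 23), (14, 28)]
Unfold 4 (reflect across v@16): 32 holes -> [(1, 3), (1, 8), (1, 23), (1, 28), (2, 3), (2, 8), (2, 23), (2, 28), (5, 3), (5, 8), (5, 23), (5, 28), (6, 3), (6, 8), (6, 23), (6, 28), (9, 3), (9, 8), (9, 23), (9, 28), (10, 3), (10, 8), (10, 23), (10, 28), (13, 3), (13, 8), (13, 23), (13, 28), (14, 3), (14, 8), (14, 23), (14, 28)]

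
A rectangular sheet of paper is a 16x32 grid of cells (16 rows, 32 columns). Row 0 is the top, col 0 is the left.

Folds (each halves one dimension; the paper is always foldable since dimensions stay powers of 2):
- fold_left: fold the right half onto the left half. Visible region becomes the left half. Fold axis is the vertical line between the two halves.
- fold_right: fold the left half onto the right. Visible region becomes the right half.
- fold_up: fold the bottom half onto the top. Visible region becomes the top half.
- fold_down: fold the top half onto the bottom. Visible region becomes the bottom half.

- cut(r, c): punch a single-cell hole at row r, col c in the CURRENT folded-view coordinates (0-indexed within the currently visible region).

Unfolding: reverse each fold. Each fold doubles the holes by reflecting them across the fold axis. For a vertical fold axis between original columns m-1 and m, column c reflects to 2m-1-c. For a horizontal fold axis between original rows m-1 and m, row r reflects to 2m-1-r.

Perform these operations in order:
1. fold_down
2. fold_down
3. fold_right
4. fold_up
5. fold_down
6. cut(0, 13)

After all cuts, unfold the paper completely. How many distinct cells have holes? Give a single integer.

Op 1 fold_down: fold axis h@8; visible region now rows[8,16) x cols[0,32) = 8x32
Op 2 fold_down: fold axis h@12; visible region now rows[12,16) x cols[0,32) = 4x32
Op 3 fold_right: fold axis v@16; visible region now rows[12,16) x cols[16,32) = 4x16
Op 4 fold_up: fold axis h@14; visible region now rows[12,14) x cols[16,32) = 2x16
Op 5 fold_down: fold axis h@13; visible region now rows[13,14) x cols[16,32) = 1x16
Op 6 cut(0, 13): punch at orig (13,29); cuts so far [(13, 29)]; region rows[13,14) x cols[16,32) = 1x16
Unfold 1 (reflect across h@13): 2 holes -> [(12, 29), (13, 29)]
Unfold 2 (reflect across h@14): 4 holes -> [(12, 29), (13, 29), (14, 29), (15, 29)]
Unfold 3 (reflect across v@16): 8 holes -> [(12, 2), (12, 29), (13, 2), (13, 29), (14, 2), (14, 29), (15, 2), (15, 29)]
Unfold 4 (reflect across h@12): 16 holes -> [(8, 2), (8, 29), (9, 2), (9, 29), (10, 2), (10, 29), (11, 2), (11, 29), (12, 2), (12, 29), (13, 2), (13, 29), (14, 2), (14, 29), (15, 2), (15, 29)]
Unfold 5 (reflect across h@8): 32 holes -> [(0, 2), (0, 29), (1, 2), (1, 29), (2, 2), (2, 29), (3, 2), (3, 29), (4, 2), (4, 29), (5, 2), (5, 29), (6, 2), (6, 29), (7, 2), (7, 29), (8, 2), (8, 29), (9, 2), (9, 29), (10, 2), (10, 29), (11, 2), (11, 29), (12, 2), (12, 29), (13, 2), (13, 29), (14, 2), (14, 29), (15, 2), (15, 29)]

Answer: 32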